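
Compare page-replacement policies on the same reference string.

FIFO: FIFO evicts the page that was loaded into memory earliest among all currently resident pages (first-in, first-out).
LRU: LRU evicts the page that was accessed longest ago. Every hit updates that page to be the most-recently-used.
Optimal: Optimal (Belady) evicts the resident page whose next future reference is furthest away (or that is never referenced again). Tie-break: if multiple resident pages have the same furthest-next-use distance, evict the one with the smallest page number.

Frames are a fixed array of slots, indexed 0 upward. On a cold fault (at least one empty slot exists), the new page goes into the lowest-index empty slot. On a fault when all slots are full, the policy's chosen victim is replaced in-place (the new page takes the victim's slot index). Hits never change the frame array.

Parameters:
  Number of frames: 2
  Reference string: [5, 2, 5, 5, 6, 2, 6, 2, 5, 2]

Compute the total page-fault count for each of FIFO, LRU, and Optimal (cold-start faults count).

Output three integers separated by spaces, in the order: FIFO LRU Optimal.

--- FIFO ---
  step 0: ref 5 -> FAULT, frames=[5,-] (faults so far: 1)
  step 1: ref 2 -> FAULT, frames=[5,2] (faults so far: 2)
  step 2: ref 5 -> HIT, frames=[5,2] (faults so far: 2)
  step 3: ref 5 -> HIT, frames=[5,2] (faults so far: 2)
  step 4: ref 6 -> FAULT, evict 5, frames=[6,2] (faults so far: 3)
  step 5: ref 2 -> HIT, frames=[6,2] (faults so far: 3)
  step 6: ref 6 -> HIT, frames=[6,2] (faults so far: 3)
  step 7: ref 2 -> HIT, frames=[6,2] (faults so far: 3)
  step 8: ref 5 -> FAULT, evict 2, frames=[6,5] (faults so far: 4)
  step 9: ref 2 -> FAULT, evict 6, frames=[2,5] (faults so far: 5)
  FIFO total faults: 5
--- LRU ---
  step 0: ref 5 -> FAULT, frames=[5,-] (faults so far: 1)
  step 1: ref 2 -> FAULT, frames=[5,2] (faults so far: 2)
  step 2: ref 5 -> HIT, frames=[5,2] (faults so far: 2)
  step 3: ref 5 -> HIT, frames=[5,2] (faults so far: 2)
  step 4: ref 6 -> FAULT, evict 2, frames=[5,6] (faults so far: 3)
  step 5: ref 2 -> FAULT, evict 5, frames=[2,6] (faults so far: 4)
  step 6: ref 6 -> HIT, frames=[2,6] (faults so far: 4)
  step 7: ref 2 -> HIT, frames=[2,6] (faults so far: 4)
  step 8: ref 5 -> FAULT, evict 6, frames=[2,5] (faults so far: 5)
  step 9: ref 2 -> HIT, frames=[2,5] (faults so far: 5)
  LRU total faults: 5
--- Optimal ---
  step 0: ref 5 -> FAULT, frames=[5,-] (faults so far: 1)
  step 1: ref 2 -> FAULT, frames=[5,2] (faults so far: 2)
  step 2: ref 5 -> HIT, frames=[5,2] (faults so far: 2)
  step 3: ref 5 -> HIT, frames=[5,2] (faults so far: 2)
  step 4: ref 6 -> FAULT, evict 5, frames=[6,2] (faults so far: 3)
  step 5: ref 2 -> HIT, frames=[6,2] (faults so far: 3)
  step 6: ref 6 -> HIT, frames=[6,2] (faults so far: 3)
  step 7: ref 2 -> HIT, frames=[6,2] (faults so far: 3)
  step 8: ref 5 -> FAULT, evict 6, frames=[5,2] (faults so far: 4)
  step 9: ref 2 -> HIT, frames=[5,2] (faults so far: 4)
  Optimal total faults: 4

Answer: 5 5 4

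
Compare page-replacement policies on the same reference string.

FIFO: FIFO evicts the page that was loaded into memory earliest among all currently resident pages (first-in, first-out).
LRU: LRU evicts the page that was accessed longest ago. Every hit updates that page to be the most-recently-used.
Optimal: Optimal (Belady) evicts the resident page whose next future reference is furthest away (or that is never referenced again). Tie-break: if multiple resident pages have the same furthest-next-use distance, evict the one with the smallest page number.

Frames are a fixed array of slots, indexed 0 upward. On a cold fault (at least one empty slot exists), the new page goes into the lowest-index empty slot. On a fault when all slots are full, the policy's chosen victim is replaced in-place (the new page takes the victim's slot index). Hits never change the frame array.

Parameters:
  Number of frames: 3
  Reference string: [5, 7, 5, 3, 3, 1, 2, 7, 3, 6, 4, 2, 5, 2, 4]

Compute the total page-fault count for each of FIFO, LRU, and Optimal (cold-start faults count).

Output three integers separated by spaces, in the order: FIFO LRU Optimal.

Answer: 11 11 8

Derivation:
--- FIFO ---
  step 0: ref 5 -> FAULT, frames=[5,-,-] (faults so far: 1)
  step 1: ref 7 -> FAULT, frames=[5,7,-] (faults so far: 2)
  step 2: ref 5 -> HIT, frames=[5,7,-] (faults so far: 2)
  step 3: ref 3 -> FAULT, frames=[5,7,3] (faults so far: 3)
  step 4: ref 3 -> HIT, frames=[5,7,3] (faults so far: 3)
  step 5: ref 1 -> FAULT, evict 5, frames=[1,7,3] (faults so far: 4)
  step 6: ref 2 -> FAULT, evict 7, frames=[1,2,3] (faults so far: 5)
  step 7: ref 7 -> FAULT, evict 3, frames=[1,2,7] (faults so far: 6)
  step 8: ref 3 -> FAULT, evict 1, frames=[3,2,7] (faults so far: 7)
  step 9: ref 6 -> FAULT, evict 2, frames=[3,6,7] (faults so far: 8)
  step 10: ref 4 -> FAULT, evict 7, frames=[3,6,4] (faults so far: 9)
  step 11: ref 2 -> FAULT, evict 3, frames=[2,6,4] (faults so far: 10)
  step 12: ref 5 -> FAULT, evict 6, frames=[2,5,4] (faults so far: 11)
  step 13: ref 2 -> HIT, frames=[2,5,4] (faults so far: 11)
  step 14: ref 4 -> HIT, frames=[2,5,4] (faults so far: 11)
  FIFO total faults: 11
--- LRU ---
  step 0: ref 5 -> FAULT, frames=[5,-,-] (faults so far: 1)
  step 1: ref 7 -> FAULT, frames=[5,7,-] (faults so far: 2)
  step 2: ref 5 -> HIT, frames=[5,7,-] (faults so far: 2)
  step 3: ref 3 -> FAULT, frames=[5,7,3] (faults so far: 3)
  step 4: ref 3 -> HIT, frames=[5,7,3] (faults so far: 3)
  step 5: ref 1 -> FAULT, evict 7, frames=[5,1,3] (faults so far: 4)
  step 6: ref 2 -> FAULT, evict 5, frames=[2,1,3] (faults so far: 5)
  step 7: ref 7 -> FAULT, evict 3, frames=[2,1,7] (faults so far: 6)
  step 8: ref 3 -> FAULT, evict 1, frames=[2,3,7] (faults so far: 7)
  step 9: ref 6 -> FAULT, evict 2, frames=[6,3,7] (faults so far: 8)
  step 10: ref 4 -> FAULT, evict 7, frames=[6,3,4] (faults so far: 9)
  step 11: ref 2 -> FAULT, evict 3, frames=[6,2,4] (faults so far: 10)
  step 12: ref 5 -> FAULT, evict 6, frames=[5,2,4] (faults so far: 11)
  step 13: ref 2 -> HIT, frames=[5,2,4] (faults so far: 11)
  step 14: ref 4 -> HIT, frames=[5,2,4] (faults so far: 11)
  LRU total faults: 11
--- Optimal ---
  step 0: ref 5 -> FAULT, frames=[5,-,-] (faults so far: 1)
  step 1: ref 7 -> FAULT, frames=[5,7,-] (faults so far: 2)
  step 2: ref 5 -> HIT, frames=[5,7,-] (faults so far: 2)
  step 3: ref 3 -> FAULT, frames=[5,7,3] (faults so far: 3)
  step 4: ref 3 -> HIT, frames=[5,7,3] (faults so far: 3)
  step 5: ref 1 -> FAULT, evict 5, frames=[1,7,3] (faults so far: 4)
  step 6: ref 2 -> FAULT, evict 1, frames=[2,7,3] (faults so far: 5)
  step 7: ref 7 -> HIT, frames=[2,7,3] (faults so far: 5)
  step 8: ref 3 -> HIT, frames=[2,7,3] (faults so far: 5)
  step 9: ref 6 -> FAULT, evict 3, frames=[2,7,6] (faults so far: 6)
  step 10: ref 4 -> FAULT, evict 6, frames=[2,7,4] (faults so far: 7)
  step 11: ref 2 -> HIT, frames=[2,7,4] (faults so far: 7)
  step 12: ref 5 -> FAULT, evict 7, frames=[2,5,4] (faults so far: 8)
  step 13: ref 2 -> HIT, frames=[2,5,4] (faults so far: 8)
  step 14: ref 4 -> HIT, frames=[2,5,4] (faults so far: 8)
  Optimal total faults: 8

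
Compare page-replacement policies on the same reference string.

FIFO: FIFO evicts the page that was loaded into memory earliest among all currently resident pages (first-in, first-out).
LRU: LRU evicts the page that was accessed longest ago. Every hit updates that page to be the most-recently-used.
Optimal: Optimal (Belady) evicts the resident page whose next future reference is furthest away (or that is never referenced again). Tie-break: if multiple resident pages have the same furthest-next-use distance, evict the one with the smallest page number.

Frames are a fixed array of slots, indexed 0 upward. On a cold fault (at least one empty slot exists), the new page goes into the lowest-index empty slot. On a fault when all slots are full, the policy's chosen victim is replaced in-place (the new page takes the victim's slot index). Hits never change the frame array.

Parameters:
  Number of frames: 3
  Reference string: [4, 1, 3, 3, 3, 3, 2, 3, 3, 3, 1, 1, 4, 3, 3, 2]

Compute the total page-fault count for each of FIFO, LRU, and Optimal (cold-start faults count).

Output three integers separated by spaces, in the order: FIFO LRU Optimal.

Answer: 5 6 5

Derivation:
--- FIFO ---
  step 0: ref 4 -> FAULT, frames=[4,-,-] (faults so far: 1)
  step 1: ref 1 -> FAULT, frames=[4,1,-] (faults so far: 2)
  step 2: ref 3 -> FAULT, frames=[4,1,3] (faults so far: 3)
  step 3: ref 3 -> HIT, frames=[4,1,3] (faults so far: 3)
  step 4: ref 3 -> HIT, frames=[4,1,3] (faults so far: 3)
  step 5: ref 3 -> HIT, frames=[4,1,3] (faults so far: 3)
  step 6: ref 2 -> FAULT, evict 4, frames=[2,1,3] (faults so far: 4)
  step 7: ref 3 -> HIT, frames=[2,1,3] (faults so far: 4)
  step 8: ref 3 -> HIT, frames=[2,1,3] (faults so far: 4)
  step 9: ref 3 -> HIT, frames=[2,1,3] (faults so far: 4)
  step 10: ref 1 -> HIT, frames=[2,1,3] (faults so far: 4)
  step 11: ref 1 -> HIT, frames=[2,1,3] (faults so far: 4)
  step 12: ref 4 -> FAULT, evict 1, frames=[2,4,3] (faults so far: 5)
  step 13: ref 3 -> HIT, frames=[2,4,3] (faults so far: 5)
  step 14: ref 3 -> HIT, frames=[2,4,3] (faults so far: 5)
  step 15: ref 2 -> HIT, frames=[2,4,3] (faults so far: 5)
  FIFO total faults: 5
--- LRU ---
  step 0: ref 4 -> FAULT, frames=[4,-,-] (faults so far: 1)
  step 1: ref 1 -> FAULT, frames=[4,1,-] (faults so far: 2)
  step 2: ref 3 -> FAULT, frames=[4,1,3] (faults so far: 3)
  step 3: ref 3 -> HIT, frames=[4,1,3] (faults so far: 3)
  step 4: ref 3 -> HIT, frames=[4,1,3] (faults so far: 3)
  step 5: ref 3 -> HIT, frames=[4,1,3] (faults so far: 3)
  step 6: ref 2 -> FAULT, evict 4, frames=[2,1,3] (faults so far: 4)
  step 7: ref 3 -> HIT, frames=[2,1,3] (faults so far: 4)
  step 8: ref 3 -> HIT, frames=[2,1,3] (faults so far: 4)
  step 9: ref 3 -> HIT, frames=[2,1,3] (faults so far: 4)
  step 10: ref 1 -> HIT, frames=[2,1,3] (faults so far: 4)
  step 11: ref 1 -> HIT, frames=[2,1,3] (faults so far: 4)
  step 12: ref 4 -> FAULT, evict 2, frames=[4,1,3] (faults so far: 5)
  step 13: ref 3 -> HIT, frames=[4,1,3] (faults so far: 5)
  step 14: ref 3 -> HIT, frames=[4,1,3] (faults so far: 5)
  step 15: ref 2 -> FAULT, evict 1, frames=[4,2,3] (faults so far: 6)
  LRU total faults: 6
--- Optimal ---
  step 0: ref 4 -> FAULT, frames=[4,-,-] (faults so far: 1)
  step 1: ref 1 -> FAULT, frames=[4,1,-] (faults so far: 2)
  step 2: ref 3 -> FAULT, frames=[4,1,3] (faults so far: 3)
  step 3: ref 3 -> HIT, frames=[4,1,3] (faults so far: 3)
  step 4: ref 3 -> HIT, frames=[4,1,3] (faults so far: 3)
  step 5: ref 3 -> HIT, frames=[4,1,3] (faults so far: 3)
  step 6: ref 2 -> FAULT, evict 4, frames=[2,1,3] (faults so far: 4)
  step 7: ref 3 -> HIT, frames=[2,1,3] (faults so far: 4)
  step 8: ref 3 -> HIT, frames=[2,1,3] (faults so far: 4)
  step 9: ref 3 -> HIT, frames=[2,1,3] (faults so far: 4)
  step 10: ref 1 -> HIT, frames=[2,1,3] (faults so far: 4)
  step 11: ref 1 -> HIT, frames=[2,1,3] (faults so far: 4)
  step 12: ref 4 -> FAULT, evict 1, frames=[2,4,3] (faults so far: 5)
  step 13: ref 3 -> HIT, frames=[2,4,3] (faults so far: 5)
  step 14: ref 3 -> HIT, frames=[2,4,3] (faults so far: 5)
  step 15: ref 2 -> HIT, frames=[2,4,3] (faults so far: 5)
  Optimal total faults: 5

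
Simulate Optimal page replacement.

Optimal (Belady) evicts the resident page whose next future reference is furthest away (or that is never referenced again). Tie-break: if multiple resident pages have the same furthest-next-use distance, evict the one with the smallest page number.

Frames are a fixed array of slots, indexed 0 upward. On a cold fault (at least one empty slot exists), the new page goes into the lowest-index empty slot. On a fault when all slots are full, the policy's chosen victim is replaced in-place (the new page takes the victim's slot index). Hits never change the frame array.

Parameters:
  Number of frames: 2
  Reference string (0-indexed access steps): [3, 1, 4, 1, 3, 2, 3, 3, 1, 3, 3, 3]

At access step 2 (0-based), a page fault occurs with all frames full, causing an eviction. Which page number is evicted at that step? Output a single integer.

Step 0: ref 3 -> FAULT, frames=[3,-]
Step 1: ref 1 -> FAULT, frames=[3,1]
Step 2: ref 4 -> FAULT, evict 3, frames=[4,1]
At step 2: evicted page 3

Answer: 3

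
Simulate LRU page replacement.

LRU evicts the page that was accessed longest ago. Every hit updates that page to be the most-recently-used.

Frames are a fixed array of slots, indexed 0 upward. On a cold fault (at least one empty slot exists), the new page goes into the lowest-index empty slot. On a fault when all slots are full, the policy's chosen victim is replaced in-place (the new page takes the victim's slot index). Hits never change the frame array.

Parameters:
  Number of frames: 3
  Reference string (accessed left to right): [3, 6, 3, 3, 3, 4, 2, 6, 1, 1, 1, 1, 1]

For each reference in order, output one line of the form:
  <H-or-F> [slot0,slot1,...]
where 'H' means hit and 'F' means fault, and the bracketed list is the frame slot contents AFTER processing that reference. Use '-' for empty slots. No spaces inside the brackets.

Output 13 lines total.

F [3,-,-]
F [3,6,-]
H [3,6,-]
H [3,6,-]
H [3,6,-]
F [3,6,4]
F [3,2,4]
F [6,2,4]
F [6,2,1]
H [6,2,1]
H [6,2,1]
H [6,2,1]
H [6,2,1]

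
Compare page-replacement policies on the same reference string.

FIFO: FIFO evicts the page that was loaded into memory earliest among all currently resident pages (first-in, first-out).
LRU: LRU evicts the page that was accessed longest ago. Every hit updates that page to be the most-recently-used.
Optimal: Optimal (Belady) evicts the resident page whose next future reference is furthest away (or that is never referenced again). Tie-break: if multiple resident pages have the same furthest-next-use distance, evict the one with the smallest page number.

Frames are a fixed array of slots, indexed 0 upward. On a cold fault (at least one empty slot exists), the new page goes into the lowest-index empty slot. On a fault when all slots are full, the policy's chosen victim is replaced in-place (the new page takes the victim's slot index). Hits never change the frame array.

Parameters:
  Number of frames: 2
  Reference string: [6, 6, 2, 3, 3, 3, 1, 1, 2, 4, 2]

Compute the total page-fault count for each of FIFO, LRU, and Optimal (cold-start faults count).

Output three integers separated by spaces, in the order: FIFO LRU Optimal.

--- FIFO ---
  step 0: ref 6 -> FAULT, frames=[6,-] (faults so far: 1)
  step 1: ref 6 -> HIT, frames=[6,-] (faults so far: 1)
  step 2: ref 2 -> FAULT, frames=[6,2] (faults so far: 2)
  step 3: ref 3 -> FAULT, evict 6, frames=[3,2] (faults so far: 3)
  step 4: ref 3 -> HIT, frames=[3,2] (faults so far: 3)
  step 5: ref 3 -> HIT, frames=[3,2] (faults so far: 3)
  step 6: ref 1 -> FAULT, evict 2, frames=[3,1] (faults so far: 4)
  step 7: ref 1 -> HIT, frames=[3,1] (faults so far: 4)
  step 8: ref 2 -> FAULT, evict 3, frames=[2,1] (faults so far: 5)
  step 9: ref 4 -> FAULT, evict 1, frames=[2,4] (faults so far: 6)
  step 10: ref 2 -> HIT, frames=[2,4] (faults so far: 6)
  FIFO total faults: 6
--- LRU ---
  step 0: ref 6 -> FAULT, frames=[6,-] (faults so far: 1)
  step 1: ref 6 -> HIT, frames=[6,-] (faults so far: 1)
  step 2: ref 2 -> FAULT, frames=[6,2] (faults so far: 2)
  step 3: ref 3 -> FAULT, evict 6, frames=[3,2] (faults so far: 3)
  step 4: ref 3 -> HIT, frames=[3,2] (faults so far: 3)
  step 5: ref 3 -> HIT, frames=[3,2] (faults so far: 3)
  step 6: ref 1 -> FAULT, evict 2, frames=[3,1] (faults so far: 4)
  step 7: ref 1 -> HIT, frames=[3,1] (faults so far: 4)
  step 8: ref 2 -> FAULT, evict 3, frames=[2,1] (faults so far: 5)
  step 9: ref 4 -> FAULT, evict 1, frames=[2,4] (faults so far: 6)
  step 10: ref 2 -> HIT, frames=[2,4] (faults so far: 6)
  LRU total faults: 6
--- Optimal ---
  step 0: ref 6 -> FAULT, frames=[6,-] (faults so far: 1)
  step 1: ref 6 -> HIT, frames=[6,-] (faults so far: 1)
  step 2: ref 2 -> FAULT, frames=[6,2] (faults so far: 2)
  step 3: ref 3 -> FAULT, evict 6, frames=[3,2] (faults so far: 3)
  step 4: ref 3 -> HIT, frames=[3,2] (faults so far: 3)
  step 5: ref 3 -> HIT, frames=[3,2] (faults so far: 3)
  step 6: ref 1 -> FAULT, evict 3, frames=[1,2] (faults so far: 4)
  step 7: ref 1 -> HIT, frames=[1,2] (faults so far: 4)
  step 8: ref 2 -> HIT, frames=[1,2] (faults so far: 4)
  step 9: ref 4 -> FAULT, evict 1, frames=[4,2] (faults so far: 5)
  step 10: ref 2 -> HIT, frames=[4,2] (faults so far: 5)
  Optimal total faults: 5

Answer: 6 6 5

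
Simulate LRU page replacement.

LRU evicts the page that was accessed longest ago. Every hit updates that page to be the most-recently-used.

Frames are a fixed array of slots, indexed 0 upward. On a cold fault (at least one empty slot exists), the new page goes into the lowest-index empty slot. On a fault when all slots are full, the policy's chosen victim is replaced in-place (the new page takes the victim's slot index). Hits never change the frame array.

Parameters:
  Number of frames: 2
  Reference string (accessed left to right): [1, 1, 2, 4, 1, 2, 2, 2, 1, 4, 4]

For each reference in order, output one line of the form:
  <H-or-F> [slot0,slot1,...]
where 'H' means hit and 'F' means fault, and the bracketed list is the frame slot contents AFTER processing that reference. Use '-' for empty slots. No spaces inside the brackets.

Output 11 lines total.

F [1,-]
H [1,-]
F [1,2]
F [4,2]
F [4,1]
F [2,1]
H [2,1]
H [2,1]
H [2,1]
F [4,1]
H [4,1]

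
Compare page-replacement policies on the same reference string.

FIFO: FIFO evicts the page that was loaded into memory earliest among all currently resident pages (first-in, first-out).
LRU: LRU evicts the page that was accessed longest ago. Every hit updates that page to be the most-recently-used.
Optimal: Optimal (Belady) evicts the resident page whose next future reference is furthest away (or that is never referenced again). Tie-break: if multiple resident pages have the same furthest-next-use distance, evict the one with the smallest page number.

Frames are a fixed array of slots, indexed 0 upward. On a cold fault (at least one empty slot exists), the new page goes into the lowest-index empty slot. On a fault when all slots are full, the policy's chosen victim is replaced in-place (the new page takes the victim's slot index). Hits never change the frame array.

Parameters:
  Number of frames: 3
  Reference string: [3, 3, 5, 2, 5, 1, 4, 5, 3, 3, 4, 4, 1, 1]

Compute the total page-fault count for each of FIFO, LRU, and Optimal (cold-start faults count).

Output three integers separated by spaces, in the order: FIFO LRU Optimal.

--- FIFO ---
  step 0: ref 3 -> FAULT, frames=[3,-,-] (faults so far: 1)
  step 1: ref 3 -> HIT, frames=[3,-,-] (faults so far: 1)
  step 2: ref 5 -> FAULT, frames=[3,5,-] (faults so far: 2)
  step 3: ref 2 -> FAULT, frames=[3,5,2] (faults so far: 3)
  step 4: ref 5 -> HIT, frames=[3,5,2] (faults so far: 3)
  step 5: ref 1 -> FAULT, evict 3, frames=[1,5,2] (faults so far: 4)
  step 6: ref 4 -> FAULT, evict 5, frames=[1,4,2] (faults so far: 5)
  step 7: ref 5 -> FAULT, evict 2, frames=[1,4,5] (faults so far: 6)
  step 8: ref 3 -> FAULT, evict 1, frames=[3,4,5] (faults so far: 7)
  step 9: ref 3 -> HIT, frames=[3,4,5] (faults so far: 7)
  step 10: ref 4 -> HIT, frames=[3,4,5] (faults so far: 7)
  step 11: ref 4 -> HIT, frames=[3,4,5] (faults so far: 7)
  step 12: ref 1 -> FAULT, evict 4, frames=[3,1,5] (faults so far: 8)
  step 13: ref 1 -> HIT, frames=[3,1,5] (faults so far: 8)
  FIFO total faults: 8
--- LRU ---
  step 0: ref 3 -> FAULT, frames=[3,-,-] (faults so far: 1)
  step 1: ref 3 -> HIT, frames=[3,-,-] (faults so far: 1)
  step 2: ref 5 -> FAULT, frames=[3,5,-] (faults so far: 2)
  step 3: ref 2 -> FAULT, frames=[3,5,2] (faults so far: 3)
  step 4: ref 5 -> HIT, frames=[3,5,2] (faults so far: 3)
  step 5: ref 1 -> FAULT, evict 3, frames=[1,5,2] (faults so far: 4)
  step 6: ref 4 -> FAULT, evict 2, frames=[1,5,4] (faults so far: 5)
  step 7: ref 5 -> HIT, frames=[1,5,4] (faults so far: 5)
  step 8: ref 3 -> FAULT, evict 1, frames=[3,5,4] (faults so far: 6)
  step 9: ref 3 -> HIT, frames=[3,5,4] (faults so far: 6)
  step 10: ref 4 -> HIT, frames=[3,5,4] (faults so far: 6)
  step 11: ref 4 -> HIT, frames=[3,5,4] (faults so far: 6)
  step 12: ref 1 -> FAULT, evict 5, frames=[3,1,4] (faults so far: 7)
  step 13: ref 1 -> HIT, frames=[3,1,4] (faults so far: 7)
  LRU total faults: 7
--- Optimal ---
  step 0: ref 3 -> FAULT, frames=[3,-,-] (faults so far: 1)
  step 1: ref 3 -> HIT, frames=[3,-,-] (faults so far: 1)
  step 2: ref 5 -> FAULT, frames=[3,5,-] (faults so far: 2)
  step 3: ref 2 -> FAULT, frames=[3,5,2] (faults so far: 3)
  step 4: ref 5 -> HIT, frames=[3,5,2] (faults so far: 3)
  step 5: ref 1 -> FAULT, evict 2, frames=[3,5,1] (faults so far: 4)
  step 6: ref 4 -> FAULT, evict 1, frames=[3,5,4] (faults so far: 5)
  step 7: ref 5 -> HIT, frames=[3,5,4] (faults so far: 5)
  step 8: ref 3 -> HIT, frames=[3,5,4] (faults so far: 5)
  step 9: ref 3 -> HIT, frames=[3,5,4] (faults so far: 5)
  step 10: ref 4 -> HIT, frames=[3,5,4] (faults so far: 5)
  step 11: ref 4 -> HIT, frames=[3,5,4] (faults so far: 5)
  step 12: ref 1 -> FAULT, evict 3, frames=[1,5,4] (faults so far: 6)
  step 13: ref 1 -> HIT, frames=[1,5,4] (faults so far: 6)
  Optimal total faults: 6

Answer: 8 7 6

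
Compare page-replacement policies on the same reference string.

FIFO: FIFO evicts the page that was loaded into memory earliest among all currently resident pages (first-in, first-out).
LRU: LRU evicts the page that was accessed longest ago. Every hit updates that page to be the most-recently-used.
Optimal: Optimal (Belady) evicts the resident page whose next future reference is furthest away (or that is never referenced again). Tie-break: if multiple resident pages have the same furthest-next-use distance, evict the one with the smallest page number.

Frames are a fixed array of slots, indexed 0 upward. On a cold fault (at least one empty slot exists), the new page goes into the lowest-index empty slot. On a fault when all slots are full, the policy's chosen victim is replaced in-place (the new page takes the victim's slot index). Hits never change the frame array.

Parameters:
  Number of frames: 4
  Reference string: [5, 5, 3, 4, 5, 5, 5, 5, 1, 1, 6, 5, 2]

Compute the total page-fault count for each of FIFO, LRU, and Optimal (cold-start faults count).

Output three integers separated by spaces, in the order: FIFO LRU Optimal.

Answer: 7 6 6

Derivation:
--- FIFO ---
  step 0: ref 5 -> FAULT, frames=[5,-,-,-] (faults so far: 1)
  step 1: ref 5 -> HIT, frames=[5,-,-,-] (faults so far: 1)
  step 2: ref 3 -> FAULT, frames=[5,3,-,-] (faults so far: 2)
  step 3: ref 4 -> FAULT, frames=[5,3,4,-] (faults so far: 3)
  step 4: ref 5 -> HIT, frames=[5,3,4,-] (faults so far: 3)
  step 5: ref 5 -> HIT, frames=[5,3,4,-] (faults so far: 3)
  step 6: ref 5 -> HIT, frames=[5,3,4,-] (faults so far: 3)
  step 7: ref 5 -> HIT, frames=[5,3,4,-] (faults so far: 3)
  step 8: ref 1 -> FAULT, frames=[5,3,4,1] (faults so far: 4)
  step 9: ref 1 -> HIT, frames=[5,3,4,1] (faults so far: 4)
  step 10: ref 6 -> FAULT, evict 5, frames=[6,3,4,1] (faults so far: 5)
  step 11: ref 5 -> FAULT, evict 3, frames=[6,5,4,1] (faults so far: 6)
  step 12: ref 2 -> FAULT, evict 4, frames=[6,5,2,1] (faults so far: 7)
  FIFO total faults: 7
--- LRU ---
  step 0: ref 5 -> FAULT, frames=[5,-,-,-] (faults so far: 1)
  step 1: ref 5 -> HIT, frames=[5,-,-,-] (faults so far: 1)
  step 2: ref 3 -> FAULT, frames=[5,3,-,-] (faults so far: 2)
  step 3: ref 4 -> FAULT, frames=[5,3,4,-] (faults so far: 3)
  step 4: ref 5 -> HIT, frames=[5,3,4,-] (faults so far: 3)
  step 5: ref 5 -> HIT, frames=[5,3,4,-] (faults so far: 3)
  step 6: ref 5 -> HIT, frames=[5,3,4,-] (faults so far: 3)
  step 7: ref 5 -> HIT, frames=[5,3,4,-] (faults so far: 3)
  step 8: ref 1 -> FAULT, frames=[5,3,4,1] (faults so far: 4)
  step 9: ref 1 -> HIT, frames=[5,3,4,1] (faults so far: 4)
  step 10: ref 6 -> FAULT, evict 3, frames=[5,6,4,1] (faults so far: 5)
  step 11: ref 5 -> HIT, frames=[5,6,4,1] (faults so far: 5)
  step 12: ref 2 -> FAULT, evict 4, frames=[5,6,2,1] (faults so far: 6)
  LRU total faults: 6
--- Optimal ---
  step 0: ref 5 -> FAULT, frames=[5,-,-,-] (faults so far: 1)
  step 1: ref 5 -> HIT, frames=[5,-,-,-] (faults so far: 1)
  step 2: ref 3 -> FAULT, frames=[5,3,-,-] (faults so far: 2)
  step 3: ref 4 -> FAULT, frames=[5,3,4,-] (faults so far: 3)
  step 4: ref 5 -> HIT, frames=[5,3,4,-] (faults so far: 3)
  step 5: ref 5 -> HIT, frames=[5,3,4,-] (faults so far: 3)
  step 6: ref 5 -> HIT, frames=[5,3,4,-] (faults so far: 3)
  step 7: ref 5 -> HIT, frames=[5,3,4,-] (faults so far: 3)
  step 8: ref 1 -> FAULT, frames=[5,3,4,1] (faults so far: 4)
  step 9: ref 1 -> HIT, frames=[5,3,4,1] (faults so far: 4)
  step 10: ref 6 -> FAULT, evict 1, frames=[5,3,4,6] (faults so far: 5)
  step 11: ref 5 -> HIT, frames=[5,3,4,6] (faults so far: 5)
  step 12: ref 2 -> FAULT, evict 3, frames=[5,2,4,6] (faults so far: 6)
  Optimal total faults: 6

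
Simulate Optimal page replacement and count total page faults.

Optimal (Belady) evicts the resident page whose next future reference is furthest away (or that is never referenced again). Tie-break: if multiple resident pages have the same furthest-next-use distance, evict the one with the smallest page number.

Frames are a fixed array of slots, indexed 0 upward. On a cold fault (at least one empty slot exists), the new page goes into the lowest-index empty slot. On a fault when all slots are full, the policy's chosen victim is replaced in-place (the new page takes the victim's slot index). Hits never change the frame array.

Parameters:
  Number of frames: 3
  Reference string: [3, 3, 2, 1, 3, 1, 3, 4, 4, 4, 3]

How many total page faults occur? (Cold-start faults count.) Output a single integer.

Step 0: ref 3 → FAULT, frames=[3,-,-]
Step 1: ref 3 → HIT, frames=[3,-,-]
Step 2: ref 2 → FAULT, frames=[3,2,-]
Step 3: ref 1 → FAULT, frames=[3,2,1]
Step 4: ref 3 → HIT, frames=[3,2,1]
Step 5: ref 1 → HIT, frames=[3,2,1]
Step 6: ref 3 → HIT, frames=[3,2,1]
Step 7: ref 4 → FAULT (evict 1), frames=[3,2,4]
Step 8: ref 4 → HIT, frames=[3,2,4]
Step 9: ref 4 → HIT, frames=[3,2,4]
Step 10: ref 3 → HIT, frames=[3,2,4]
Total faults: 4

Answer: 4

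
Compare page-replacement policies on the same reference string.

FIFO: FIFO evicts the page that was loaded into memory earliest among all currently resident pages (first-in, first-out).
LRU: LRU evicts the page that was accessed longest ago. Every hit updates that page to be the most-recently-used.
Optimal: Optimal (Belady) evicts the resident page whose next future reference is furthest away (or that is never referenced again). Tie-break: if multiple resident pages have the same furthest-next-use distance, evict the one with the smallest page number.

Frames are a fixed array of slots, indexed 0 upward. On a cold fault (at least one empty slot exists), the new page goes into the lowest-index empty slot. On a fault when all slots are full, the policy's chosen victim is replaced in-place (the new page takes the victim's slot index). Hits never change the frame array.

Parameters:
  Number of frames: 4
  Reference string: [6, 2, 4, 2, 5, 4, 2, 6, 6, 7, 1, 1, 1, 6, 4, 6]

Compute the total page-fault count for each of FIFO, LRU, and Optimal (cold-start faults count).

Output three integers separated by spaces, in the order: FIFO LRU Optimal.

Answer: 8 7 6

Derivation:
--- FIFO ---
  step 0: ref 6 -> FAULT, frames=[6,-,-,-] (faults so far: 1)
  step 1: ref 2 -> FAULT, frames=[6,2,-,-] (faults so far: 2)
  step 2: ref 4 -> FAULT, frames=[6,2,4,-] (faults so far: 3)
  step 3: ref 2 -> HIT, frames=[6,2,4,-] (faults so far: 3)
  step 4: ref 5 -> FAULT, frames=[6,2,4,5] (faults so far: 4)
  step 5: ref 4 -> HIT, frames=[6,2,4,5] (faults so far: 4)
  step 6: ref 2 -> HIT, frames=[6,2,4,5] (faults so far: 4)
  step 7: ref 6 -> HIT, frames=[6,2,4,5] (faults so far: 4)
  step 8: ref 6 -> HIT, frames=[6,2,4,5] (faults so far: 4)
  step 9: ref 7 -> FAULT, evict 6, frames=[7,2,4,5] (faults so far: 5)
  step 10: ref 1 -> FAULT, evict 2, frames=[7,1,4,5] (faults so far: 6)
  step 11: ref 1 -> HIT, frames=[7,1,4,5] (faults so far: 6)
  step 12: ref 1 -> HIT, frames=[7,1,4,5] (faults so far: 6)
  step 13: ref 6 -> FAULT, evict 4, frames=[7,1,6,5] (faults so far: 7)
  step 14: ref 4 -> FAULT, evict 5, frames=[7,1,6,4] (faults so far: 8)
  step 15: ref 6 -> HIT, frames=[7,1,6,4] (faults so far: 8)
  FIFO total faults: 8
--- LRU ---
  step 0: ref 6 -> FAULT, frames=[6,-,-,-] (faults so far: 1)
  step 1: ref 2 -> FAULT, frames=[6,2,-,-] (faults so far: 2)
  step 2: ref 4 -> FAULT, frames=[6,2,4,-] (faults so far: 3)
  step 3: ref 2 -> HIT, frames=[6,2,4,-] (faults so far: 3)
  step 4: ref 5 -> FAULT, frames=[6,2,4,5] (faults so far: 4)
  step 5: ref 4 -> HIT, frames=[6,2,4,5] (faults so far: 4)
  step 6: ref 2 -> HIT, frames=[6,2,4,5] (faults so far: 4)
  step 7: ref 6 -> HIT, frames=[6,2,4,5] (faults so far: 4)
  step 8: ref 6 -> HIT, frames=[6,2,4,5] (faults so far: 4)
  step 9: ref 7 -> FAULT, evict 5, frames=[6,2,4,7] (faults so far: 5)
  step 10: ref 1 -> FAULT, evict 4, frames=[6,2,1,7] (faults so far: 6)
  step 11: ref 1 -> HIT, frames=[6,2,1,7] (faults so far: 6)
  step 12: ref 1 -> HIT, frames=[6,2,1,7] (faults so far: 6)
  step 13: ref 6 -> HIT, frames=[6,2,1,7] (faults so far: 6)
  step 14: ref 4 -> FAULT, evict 2, frames=[6,4,1,7] (faults so far: 7)
  step 15: ref 6 -> HIT, frames=[6,4,1,7] (faults so far: 7)
  LRU total faults: 7
--- Optimal ---
  step 0: ref 6 -> FAULT, frames=[6,-,-,-] (faults so far: 1)
  step 1: ref 2 -> FAULT, frames=[6,2,-,-] (faults so far: 2)
  step 2: ref 4 -> FAULT, frames=[6,2,4,-] (faults so far: 3)
  step 3: ref 2 -> HIT, frames=[6,2,4,-] (faults so far: 3)
  step 4: ref 5 -> FAULT, frames=[6,2,4,5] (faults so far: 4)
  step 5: ref 4 -> HIT, frames=[6,2,4,5] (faults so far: 4)
  step 6: ref 2 -> HIT, frames=[6,2,4,5] (faults so far: 4)
  step 7: ref 6 -> HIT, frames=[6,2,4,5] (faults so far: 4)
  step 8: ref 6 -> HIT, frames=[6,2,4,5] (faults so far: 4)
  step 9: ref 7 -> FAULT, evict 2, frames=[6,7,4,5] (faults so far: 5)
  step 10: ref 1 -> FAULT, evict 5, frames=[6,7,4,1] (faults so far: 6)
  step 11: ref 1 -> HIT, frames=[6,7,4,1] (faults so far: 6)
  step 12: ref 1 -> HIT, frames=[6,7,4,1] (faults so far: 6)
  step 13: ref 6 -> HIT, frames=[6,7,4,1] (faults so far: 6)
  step 14: ref 4 -> HIT, frames=[6,7,4,1] (faults so far: 6)
  step 15: ref 6 -> HIT, frames=[6,7,4,1] (faults so far: 6)
  Optimal total faults: 6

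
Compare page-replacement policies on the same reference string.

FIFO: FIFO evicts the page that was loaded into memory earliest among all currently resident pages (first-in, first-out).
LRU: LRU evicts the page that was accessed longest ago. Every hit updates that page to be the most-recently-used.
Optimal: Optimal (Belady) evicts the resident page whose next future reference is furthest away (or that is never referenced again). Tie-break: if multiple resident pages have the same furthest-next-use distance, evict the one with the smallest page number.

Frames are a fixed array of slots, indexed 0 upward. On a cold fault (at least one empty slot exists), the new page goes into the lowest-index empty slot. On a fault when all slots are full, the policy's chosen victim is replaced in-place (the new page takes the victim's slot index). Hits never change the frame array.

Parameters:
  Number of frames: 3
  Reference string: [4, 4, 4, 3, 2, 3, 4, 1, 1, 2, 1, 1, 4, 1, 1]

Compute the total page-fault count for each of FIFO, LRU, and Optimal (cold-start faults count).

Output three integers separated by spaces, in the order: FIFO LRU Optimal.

--- FIFO ---
  step 0: ref 4 -> FAULT, frames=[4,-,-] (faults so far: 1)
  step 1: ref 4 -> HIT, frames=[4,-,-] (faults so far: 1)
  step 2: ref 4 -> HIT, frames=[4,-,-] (faults so far: 1)
  step 3: ref 3 -> FAULT, frames=[4,3,-] (faults so far: 2)
  step 4: ref 2 -> FAULT, frames=[4,3,2] (faults so far: 3)
  step 5: ref 3 -> HIT, frames=[4,3,2] (faults so far: 3)
  step 6: ref 4 -> HIT, frames=[4,3,2] (faults so far: 3)
  step 7: ref 1 -> FAULT, evict 4, frames=[1,3,2] (faults so far: 4)
  step 8: ref 1 -> HIT, frames=[1,3,2] (faults so far: 4)
  step 9: ref 2 -> HIT, frames=[1,3,2] (faults so far: 4)
  step 10: ref 1 -> HIT, frames=[1,3,2] (faults so far: 4)
  step 11: ref 1 -> HIT, frames=[1,3,2] (faults so far: 4)
  step 12: ref 4 -> FAULT, evict 3, frames=[1,4,2] (faults so far: 5)
  step 13: ref 1 -> HIT, frames=[1,4,2] (faults so far: 5)
  step 14: ref 1 -> HIT, frames=[1,4,2] (faults so far: 5)
  FIFO total faults: 5
--- LRU ---
  step 0: ref 4 -> FAULT, frames=[4,-,-] (faults so far: 1)
  step 1: ref 4 -> HIT, frames=[4,-,-] (faults so far: 1)
  step 2: ref 4 -> HIT, frames=[4,-,-] (faults so far: 1)
  step 3: ref 3 -> FAULT, frames=[4,3,-] (faults so far: 2)
  step 4: ref 2 -> FAULT, frames=[4,3,2] (faults so far: 3)
  step 5: ref 3 -> HIT, frames=[4,3,2] (faults so far: 3)
  step 6: ref 4 -> HIT, frames=[4,3,2] (faults so far: 3)
  step 7: ref 1 -> FAULT, evict 2, frames=[4,3,1] (faults so far: 4)
  step 8: ref 1 -> HIT, frames=[4,3,1] (faults so far: 4)
  step 9: ref 2 -> FAULT, evict 3, frames=[4,2,1] (faults so far: 5)
  step 10: ref 1 -> HIT, frames=[4,2,1] (faults so far: 5)
  step 11: ref 1 -> HIT, frames=[4,2,1] (faults so far: 5)
  step 12: ref 4 -> HIT, frames=[4,2,1] (faults so far: 5)
  step 13: ref 1 -> HIT, frames=[4,2,1] (faults so far: 5)
  step 14: ref 1 -> HIT, frames=[4,2,1] (faults so far: 5)
  LRU total faults: 5
--- Optimal ---
  step 0: ref 4 -> FAULT, frames=[4,-,-] (faults so far: 1)
  step 1: ref 4 -> HIT, frames=[4,-,-] (faults so far: 1)
  step 2: ref 4 -> HIT, frames=[4,-,-] (faults so far: 1)
  step 3: ref 3 -> FAULT, frames=[4,3,-] (faults so far: 2)
  step 4: ref 2 -> FAULT, frames=[4,3,2] (faults so far: 3)
  step 5: ref 3 -> HIT, frames=[4,3,2] (faults so far: 3)
  step 6: ref 4 -> HIT, frames=[4,3,2] (faults so far: 3)
  step 7: ref 1 -> FAULT, evict 3, frames=[4,1,2] (faults so far: 4)
  step 8: ref 1 -> HIT, frames=[4,1,2] (faults so far: 4)
  step 9: ref 2 -> HIT, frames=[4,1,2] (faults so far: 4)
  step 10: ref 1 -> HIT, frames=[4,1,2] (faults so far: 4)
  step 11: ref 1 -> HIT, frames=[4,1,2] (faults so far: 4)
  step 12: ref 4 -> HIT, frames=[4,1,2] (faults so far: 4)
  step 13: ref 1 -> HIT, frames=[4,1,2] (faults so far: 4)
  step 14: ref 1 -> HIT, frames=[4,1,2] (faults so far: 4)
  Optimal total faults: 4

Answer: 5 5 4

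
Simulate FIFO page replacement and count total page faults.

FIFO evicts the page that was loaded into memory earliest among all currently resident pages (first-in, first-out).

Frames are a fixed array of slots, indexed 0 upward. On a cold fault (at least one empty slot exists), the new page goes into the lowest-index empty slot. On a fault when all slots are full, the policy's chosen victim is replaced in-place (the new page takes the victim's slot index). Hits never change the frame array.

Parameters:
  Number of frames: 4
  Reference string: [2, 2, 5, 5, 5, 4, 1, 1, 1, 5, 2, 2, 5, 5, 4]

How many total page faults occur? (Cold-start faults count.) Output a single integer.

Answer: 4

Derivation:
Step 0: ref 2 → FAULT, frames=[2,-,-,-]
Step 1: ref 2 → HIT, frames=[2,-,-,-]
Step 2: ref 5 → FAULT, frames=[2,5,-,-]
Step 3: ref 5 → HIT, frames=[2,5,-,-]
Step 4: ref 5 → HIT, frames=[2,5,-,-]
Step 5: ref 4 → FAULT, frames=[2,5,4,-]
Step 6: ref 1 → FAULT, frames=[2,5,4,1]
Step 7: ref 1 → HIT, frames=[2,5,4,1]
Step 8: ref 1 → HIT, frames=[2,5,4,1]
Step 9: ref 5 → HIT, frames=[2,5,4,1]
Step 10: ref 2 → HIT, frames=[2,5,4,1]
Step 11: ref 2 → HIT, frames=[2,5,4,1]
Step 12: ref 5 → HIT, frames=[2,5,4,1]
Step 13: ref 5 → HIT, frames=[2,5,4,1]
Step 14: ref 4 → HIT, frames=[2,5,4,1]
Total faults: 4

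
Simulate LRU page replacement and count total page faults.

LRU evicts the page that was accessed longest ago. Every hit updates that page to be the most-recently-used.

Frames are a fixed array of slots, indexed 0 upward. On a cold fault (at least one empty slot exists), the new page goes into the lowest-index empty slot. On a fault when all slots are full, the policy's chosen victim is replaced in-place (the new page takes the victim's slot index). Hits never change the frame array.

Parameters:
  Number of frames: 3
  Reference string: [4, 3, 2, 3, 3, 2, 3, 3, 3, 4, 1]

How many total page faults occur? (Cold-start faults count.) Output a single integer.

Step 0: ref 4 → FAULT, frames=[4,-,-]
Step 1: ref 3 → FAULT, frames=[4,3,-]
Step 2: ref 2 → FAULT, frames=[4,3,2]
Step 3: ref 3 → HIT, frames=[4,3,2]
Step 4: ref 3 → HIT, frames=[4,3,2]
Step 5: ref 2 → HIT, frames=[4,3,2]
Step 6: ref 3 → HIT, frames=[4,3,2]
Step 7: ref 3 → HIT, frames=[4,3,2]
Step 8: ref 3 → HIT, frames=[4,3,2]
Step 9: ref 4 → HIT, frames=[4,3,2]
Step 10: ref 1 → FAULT (evict 2), frames=[4,3,1]
Total faults: 4

Answer: 4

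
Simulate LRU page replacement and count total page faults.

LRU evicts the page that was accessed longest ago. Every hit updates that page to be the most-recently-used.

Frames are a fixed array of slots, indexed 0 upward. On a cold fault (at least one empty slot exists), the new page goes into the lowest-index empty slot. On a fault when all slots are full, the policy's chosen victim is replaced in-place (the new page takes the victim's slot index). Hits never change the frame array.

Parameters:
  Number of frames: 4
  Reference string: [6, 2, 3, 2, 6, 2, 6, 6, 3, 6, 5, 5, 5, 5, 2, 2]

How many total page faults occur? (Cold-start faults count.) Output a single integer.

Answer: 4

Derivation:
Step 0: ref 6 → FAULT, frames=[6,-,-,-]
Step 1: ref 2 → FAULT, frames=[6,2,-,-]
Step 2: ref 3 → FAULT, frames=[6,2,3,-]
Step 3: ref 2 → HIT, frames=[6,2,3,-]
Step 4: ref 6 → HIT, frames=[6,2,3,-]
Step 5: ref 2 → HIT, frames=[6,2,3,-]
Step 6: ref 6 → HIT, frames=[6,2,3,-]
Step 7: ref 6 → HIT, frames=[6,2,3,-]
Step 8: ref 3 → HIT, frames=[6,2,3,-]
Step 9: ref 6 → HIT, frames=[6,2,3,-]
Step 10: ref 5 → FAULT, frames=[6,2,3,5]
Step 11: ref 5 → HIT, frames=[6,2,3,5]
Step 12: ref 5 → HIT, frames=[6,2,3,5]
Step 13: ref 5 → HIT, frames=[6,2,3,5]
Step 14: ref 2 → HIT, frames=[6,2,3,5]
Step 15: ref 2 → HIT, frames=[6,2,3,5]
Total faults: 4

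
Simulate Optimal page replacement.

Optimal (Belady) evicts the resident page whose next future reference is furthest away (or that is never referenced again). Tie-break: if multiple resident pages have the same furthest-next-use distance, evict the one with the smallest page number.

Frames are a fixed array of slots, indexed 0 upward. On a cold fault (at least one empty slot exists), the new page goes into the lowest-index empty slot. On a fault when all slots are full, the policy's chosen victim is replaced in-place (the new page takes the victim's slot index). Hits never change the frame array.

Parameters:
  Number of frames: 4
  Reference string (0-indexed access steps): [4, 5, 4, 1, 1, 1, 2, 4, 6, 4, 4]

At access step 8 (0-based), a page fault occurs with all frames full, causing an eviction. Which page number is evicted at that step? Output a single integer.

Answer: 1

Derivation:
Step 0: ref 4 -> FAULT, frames=[4,-,-,-]
Step 1: ref 5 -> FAULT, frames=[4,5,-,-]
Step 2: ref 4 -> HIT, frames=[4,5,-,-]
Step 3: ref 1 -> FAULT, frames=[4,5,1,-]
Step 4: ref 1 -> HIT, frames=[4,5,1,-]
Step 5: ref 1 -> HIT, frames=[4,5,1,-]
Step 6: ref 2 -> FAULT, frames=[4,5,1,2]
Step 7: ref 4 -> HIT, frames=[4,5,1,2]
Step 8: ref 6 -> FAULT, evict 1, frames=[4,5,6,2]
At step 8: evicted page 1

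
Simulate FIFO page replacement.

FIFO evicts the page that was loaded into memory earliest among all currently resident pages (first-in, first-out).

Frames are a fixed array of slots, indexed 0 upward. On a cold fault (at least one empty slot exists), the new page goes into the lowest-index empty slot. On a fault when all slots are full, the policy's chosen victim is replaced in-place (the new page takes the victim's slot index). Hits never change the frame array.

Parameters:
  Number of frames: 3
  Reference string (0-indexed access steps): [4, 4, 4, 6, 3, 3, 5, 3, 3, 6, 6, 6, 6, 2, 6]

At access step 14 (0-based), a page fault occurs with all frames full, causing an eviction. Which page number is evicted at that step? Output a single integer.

Step 0: ref 4 -> FAULT, frames=[4,-,-]
Step 1: ref 4 -> HIT, frames=[4,-,-]
Step 2: ref 4 -> HIT, frames=[4,-,-]
Step 3: ref 6 -> FAULT, frames=[4,6,-]
Step 4: ref 3 -> FAULT, frames=[4,6,3]
Step 5: ref 3 -> HIT, frames=[4,6,3]
Step 6: ref 5 -> FAULT, evict 4, frames=[5,6,3]
Step 7: ref 3 -> HIT, frames=[5,6,3]
Step 8: ref 3 -> HIT, frames=[5,6,3]
Step 9: ref 6 -> HIT, frames=[5,6,3]
Step 10: ref 6 -> HIT, frames=[5,6,3]
Step 11: ref 6 -> HIT, frames=[5,6,3]
Step 12: ref 6 -> HIT, frames=[5,6,3]
Step 13: ref 2 -> FAULT, evict 6, frames=[5,2,3]
Step 14: ref 6 -> FAULT, evict 3, frames=[5,2,6]
At step 14: evicted page 3

Answer: 3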